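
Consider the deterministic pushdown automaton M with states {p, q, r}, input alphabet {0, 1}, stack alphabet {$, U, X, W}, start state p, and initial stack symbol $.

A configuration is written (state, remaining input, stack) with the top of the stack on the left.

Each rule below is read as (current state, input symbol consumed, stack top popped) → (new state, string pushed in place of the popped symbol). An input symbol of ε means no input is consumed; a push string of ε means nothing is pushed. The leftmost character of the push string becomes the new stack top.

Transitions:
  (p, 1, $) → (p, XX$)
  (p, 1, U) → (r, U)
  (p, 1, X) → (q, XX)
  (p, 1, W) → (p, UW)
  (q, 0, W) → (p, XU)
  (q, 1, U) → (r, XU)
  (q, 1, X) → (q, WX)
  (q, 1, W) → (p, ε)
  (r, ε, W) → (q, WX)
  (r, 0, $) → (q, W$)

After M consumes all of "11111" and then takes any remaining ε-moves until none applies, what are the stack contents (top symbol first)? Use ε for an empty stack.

XXXX$

(p, 11111, $)
  read 1, top $: go to p, push XX$ → (p, 1111, XX$)
  read 1, top X: go to q, push XX → (q, 111, XXX$)
  read 1, top X: go to q, push WX → (q, 11, WXXX$)
  read 1, top W: go to p, push ε → (p, 1, XXX$)
  read 1, top X: go to q, push XX → (q, ε, XXXX$)
All input consumed in state q with stack XXXX$.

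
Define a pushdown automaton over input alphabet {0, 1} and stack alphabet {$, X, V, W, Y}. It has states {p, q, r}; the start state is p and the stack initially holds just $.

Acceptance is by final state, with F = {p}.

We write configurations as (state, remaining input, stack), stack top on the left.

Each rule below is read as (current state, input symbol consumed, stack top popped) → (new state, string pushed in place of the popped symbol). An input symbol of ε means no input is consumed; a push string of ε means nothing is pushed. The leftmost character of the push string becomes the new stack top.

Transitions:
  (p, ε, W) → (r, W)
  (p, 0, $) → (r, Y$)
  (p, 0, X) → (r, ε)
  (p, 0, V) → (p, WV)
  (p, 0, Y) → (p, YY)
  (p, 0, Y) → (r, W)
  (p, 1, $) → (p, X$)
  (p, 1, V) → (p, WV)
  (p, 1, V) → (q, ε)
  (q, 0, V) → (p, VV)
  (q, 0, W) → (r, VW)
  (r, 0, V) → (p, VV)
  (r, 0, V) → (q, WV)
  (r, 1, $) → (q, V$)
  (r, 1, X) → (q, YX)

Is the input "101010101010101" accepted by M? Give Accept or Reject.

Accept

One accepting computation: (p, 101010101010101, $) ⊢ (p, 01010101010101, X$) ⊢ (r, 1010101010101, $) ⊢ (q, 010101010101, V$) ⊢ (p, 10101010101, VV$) ⊢ (q, 0101010101, V$) ⊢ (p, 101010101, VV$) ⊢ (q, 01010101, V$) ⊢ (p, 1010101, VV$) ⊢ (q, 010101, V$) ⊢ (p, 10101, VV$) ⊢ (q, 0101, V$) ⊢ (p, 101, VV$) ⊢ (q, 01, V$) ⊢ (p, 1, VV$) ⊢ (p, ε, WVV$)
All input consumed and state p ∈ F.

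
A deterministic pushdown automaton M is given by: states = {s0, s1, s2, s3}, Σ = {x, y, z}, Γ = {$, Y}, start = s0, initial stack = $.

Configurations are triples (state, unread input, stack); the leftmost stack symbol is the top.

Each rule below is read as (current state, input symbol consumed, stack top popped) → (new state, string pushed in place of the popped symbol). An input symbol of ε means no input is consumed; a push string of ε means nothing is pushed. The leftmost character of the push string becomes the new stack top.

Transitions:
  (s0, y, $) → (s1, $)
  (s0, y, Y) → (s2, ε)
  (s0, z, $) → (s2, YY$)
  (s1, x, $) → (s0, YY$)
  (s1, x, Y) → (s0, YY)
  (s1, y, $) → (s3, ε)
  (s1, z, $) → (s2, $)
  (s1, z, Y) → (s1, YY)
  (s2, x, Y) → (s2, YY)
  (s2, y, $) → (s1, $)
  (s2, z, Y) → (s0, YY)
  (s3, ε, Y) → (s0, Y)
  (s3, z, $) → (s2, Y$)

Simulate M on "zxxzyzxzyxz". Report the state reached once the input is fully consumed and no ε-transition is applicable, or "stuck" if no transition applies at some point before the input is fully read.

stuck

(s0, zxxzyzxzyxz, $) ⊢ (s2, xxzyzxzyxz, YY$) ⊢ (s2, xzyzxzyxz, YYY$) ⊢ (s2, zyzxzyxz, YYYY$) ⊢ (s0, yzxzyxz, YYYYY$) ⊢ (s2, zxzyxz, YYYY$) ⊢ (s0, xzyxz, YYYYY$)
No transition for (s0, x, top Y); M blocks with input xzyxz remaining.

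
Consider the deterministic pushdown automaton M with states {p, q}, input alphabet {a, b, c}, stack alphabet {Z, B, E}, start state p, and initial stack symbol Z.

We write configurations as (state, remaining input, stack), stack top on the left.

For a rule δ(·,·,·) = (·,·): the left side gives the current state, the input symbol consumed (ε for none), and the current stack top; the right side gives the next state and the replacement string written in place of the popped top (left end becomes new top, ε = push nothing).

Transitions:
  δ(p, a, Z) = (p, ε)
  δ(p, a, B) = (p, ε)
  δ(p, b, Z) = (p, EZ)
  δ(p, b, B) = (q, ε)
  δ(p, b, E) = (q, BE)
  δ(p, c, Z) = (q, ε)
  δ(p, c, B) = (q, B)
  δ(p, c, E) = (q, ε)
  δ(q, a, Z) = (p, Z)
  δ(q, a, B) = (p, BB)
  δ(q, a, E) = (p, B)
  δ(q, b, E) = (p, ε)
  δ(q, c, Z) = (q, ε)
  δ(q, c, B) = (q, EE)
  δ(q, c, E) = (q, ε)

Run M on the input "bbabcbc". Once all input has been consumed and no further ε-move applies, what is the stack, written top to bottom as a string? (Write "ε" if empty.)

(p, bbabcbc, Z)
  read b, top Z: go to p, push EZ → (p, babcbc, EZ)
  read b, top E: go to q, push BE → (q, abcbc, BEZ)
  read a, top B: go to p, push BB → (p, bcbc, BBEZ)
  read b, top B: go to q, push ε → (q, cbc, BEZ)
  read c, top B: go to q, push EE → (q, bc, EEEZ)
  read b, top E: go to p, push ε → (p, c, EEZ)
  read c, top E: go to q, push ε → (q, ε, EZ)
All input consumed in state q with stack EZ.

EZ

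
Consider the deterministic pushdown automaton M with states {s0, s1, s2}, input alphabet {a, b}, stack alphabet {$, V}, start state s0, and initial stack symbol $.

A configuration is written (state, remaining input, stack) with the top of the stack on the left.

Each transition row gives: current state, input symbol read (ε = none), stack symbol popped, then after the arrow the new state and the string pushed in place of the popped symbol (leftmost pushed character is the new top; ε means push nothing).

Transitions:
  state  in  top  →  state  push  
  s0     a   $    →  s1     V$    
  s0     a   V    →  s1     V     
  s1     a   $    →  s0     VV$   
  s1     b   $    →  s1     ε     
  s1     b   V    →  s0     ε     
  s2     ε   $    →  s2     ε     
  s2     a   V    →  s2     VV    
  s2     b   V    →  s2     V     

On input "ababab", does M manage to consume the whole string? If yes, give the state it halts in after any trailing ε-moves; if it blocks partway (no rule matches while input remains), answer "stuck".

s0

(s0, ababab, $) ⊢ (s1, babab, V$) ⊢ (s0, abab, $) ⊢ (s1, bab, V$) ⊢ (s0, ab, $) ⊢ (s1, b, V$) ⊢ (s0, ε, $)
All input consumed; M is in state s0.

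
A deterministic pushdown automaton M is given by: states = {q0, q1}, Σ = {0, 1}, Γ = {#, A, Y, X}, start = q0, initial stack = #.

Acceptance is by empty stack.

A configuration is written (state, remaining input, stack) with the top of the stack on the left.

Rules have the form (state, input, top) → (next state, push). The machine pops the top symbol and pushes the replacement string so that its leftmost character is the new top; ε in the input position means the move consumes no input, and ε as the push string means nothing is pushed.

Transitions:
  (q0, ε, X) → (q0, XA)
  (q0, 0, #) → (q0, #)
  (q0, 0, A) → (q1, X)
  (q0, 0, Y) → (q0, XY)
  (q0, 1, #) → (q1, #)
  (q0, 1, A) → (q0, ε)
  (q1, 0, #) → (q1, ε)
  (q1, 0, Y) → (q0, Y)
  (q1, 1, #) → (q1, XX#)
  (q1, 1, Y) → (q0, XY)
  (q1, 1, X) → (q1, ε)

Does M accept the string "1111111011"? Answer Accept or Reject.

Reject

(q0, 1111111011, #)
  read 1, top #: go to q1, push # → (q1, 111111011, #)
  read 1, top #: go to q1, push XX# → (q1, 11111011, XX#)
  read 1, top X: go to q1, push ε → (q1, 1111011, X#)
  read 1, top X: go to q1, push ε → (q1, 111011, #)
  read 1, top #: go to q1, push XX# → (q1, 11011, XX#)
  read 1, top X: go to q1, push ε → (q1, 1011, X#)
  read 1, top X: go to q1, push ε → (q1, 011, #)
  read 0, top #: go to q1, push ε → (q1, 11, ε)
No transition applies at (q1, 11, ε); input not fully consumed.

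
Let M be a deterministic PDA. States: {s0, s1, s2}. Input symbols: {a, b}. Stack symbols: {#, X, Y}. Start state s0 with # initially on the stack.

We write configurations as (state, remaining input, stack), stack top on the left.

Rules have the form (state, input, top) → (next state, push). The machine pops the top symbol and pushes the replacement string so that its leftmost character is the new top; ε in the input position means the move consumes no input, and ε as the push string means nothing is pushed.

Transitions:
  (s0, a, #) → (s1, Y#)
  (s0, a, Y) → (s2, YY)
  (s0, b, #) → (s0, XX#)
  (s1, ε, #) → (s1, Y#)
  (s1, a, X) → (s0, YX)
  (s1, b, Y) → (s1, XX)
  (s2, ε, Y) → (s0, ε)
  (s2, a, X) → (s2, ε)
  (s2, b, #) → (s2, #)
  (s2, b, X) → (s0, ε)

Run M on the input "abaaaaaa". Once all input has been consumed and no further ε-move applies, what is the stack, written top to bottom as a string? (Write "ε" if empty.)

(s0, abaaaaaa, #) ⊢ (s1, baaaaaa, Y#) ⊢ (s1, aaaaaa, XX#) ⊢ (s0, aaaaa, YXX#) ⊢ (s2, aaaa, YYXX#) ⊢ (s0, aaaa, YXX#) ⊢ (s2, aaa, YYXX#) ⊢ (s0, aaa, YXX#) ⊢ (s2, aa, YYXX#) ⊢ (s0, aa, YXX#) ⊢ (s2, a, YYXX#) ⊢ (s0, a, YXX#) ⊢ (s2, ε, YYXX#) ⊢ (s0, ε, YXX#)
All input consumed in state s0 with stack YXX#.

YXX#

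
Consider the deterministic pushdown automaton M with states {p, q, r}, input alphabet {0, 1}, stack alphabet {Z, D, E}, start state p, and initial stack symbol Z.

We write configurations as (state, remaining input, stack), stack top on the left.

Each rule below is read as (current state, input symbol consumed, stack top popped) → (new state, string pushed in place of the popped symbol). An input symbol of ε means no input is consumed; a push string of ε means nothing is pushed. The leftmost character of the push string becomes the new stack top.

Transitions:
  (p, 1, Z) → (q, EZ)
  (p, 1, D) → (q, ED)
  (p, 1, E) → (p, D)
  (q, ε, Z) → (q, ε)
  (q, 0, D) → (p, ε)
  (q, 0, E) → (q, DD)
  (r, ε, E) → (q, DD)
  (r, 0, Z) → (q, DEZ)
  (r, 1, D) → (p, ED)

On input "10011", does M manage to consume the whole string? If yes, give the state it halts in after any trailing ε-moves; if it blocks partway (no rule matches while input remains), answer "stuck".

(p, 10011, Z)
  read 1, top Z: go to q, push EZ → (q, 0011, EZ)
  read 0, top E: go to q, push DD → (q, 011, DDZ)
  read 0, top D: go to p, push ε → (p, 11, DZ)
  read 1, top D: go to q, push ED → (q, 1, EDZ)
No transition for (q, 1, top E); M blocks with input 1 remaining.

stuck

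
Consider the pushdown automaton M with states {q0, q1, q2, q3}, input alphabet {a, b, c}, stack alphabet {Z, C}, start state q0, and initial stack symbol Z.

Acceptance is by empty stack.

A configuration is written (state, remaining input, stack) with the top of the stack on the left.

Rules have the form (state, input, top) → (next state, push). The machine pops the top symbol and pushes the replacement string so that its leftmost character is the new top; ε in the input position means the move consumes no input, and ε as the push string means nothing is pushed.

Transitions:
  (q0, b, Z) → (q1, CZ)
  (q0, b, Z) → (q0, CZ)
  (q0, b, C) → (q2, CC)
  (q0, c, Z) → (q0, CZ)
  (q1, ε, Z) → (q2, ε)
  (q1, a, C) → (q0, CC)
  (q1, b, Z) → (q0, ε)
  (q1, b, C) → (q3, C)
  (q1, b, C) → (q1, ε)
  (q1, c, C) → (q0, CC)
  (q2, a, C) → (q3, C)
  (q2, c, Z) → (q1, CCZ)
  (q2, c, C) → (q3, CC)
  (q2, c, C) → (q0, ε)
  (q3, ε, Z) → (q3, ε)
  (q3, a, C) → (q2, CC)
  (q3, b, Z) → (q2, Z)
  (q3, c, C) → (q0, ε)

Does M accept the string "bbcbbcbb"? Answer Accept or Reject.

One accepting computation: (q0, bbcbbcbb, Z) ⊢ (q1, bcbbcbb, CZ) ⊢ (q3, cbbcbb, CZ) ⊢ (q0, bbcbb, Z) ⊢ (q1, bcbb, CZ) ⊢ (q3, cbb, CZ) ⊢ (q0, bb, Z) ⊢ (q1, b, CZ) ⊢ (q1, ε, Z) ⊢ (q2, ε, ε)
All input consumed and the stack is empty.

Accept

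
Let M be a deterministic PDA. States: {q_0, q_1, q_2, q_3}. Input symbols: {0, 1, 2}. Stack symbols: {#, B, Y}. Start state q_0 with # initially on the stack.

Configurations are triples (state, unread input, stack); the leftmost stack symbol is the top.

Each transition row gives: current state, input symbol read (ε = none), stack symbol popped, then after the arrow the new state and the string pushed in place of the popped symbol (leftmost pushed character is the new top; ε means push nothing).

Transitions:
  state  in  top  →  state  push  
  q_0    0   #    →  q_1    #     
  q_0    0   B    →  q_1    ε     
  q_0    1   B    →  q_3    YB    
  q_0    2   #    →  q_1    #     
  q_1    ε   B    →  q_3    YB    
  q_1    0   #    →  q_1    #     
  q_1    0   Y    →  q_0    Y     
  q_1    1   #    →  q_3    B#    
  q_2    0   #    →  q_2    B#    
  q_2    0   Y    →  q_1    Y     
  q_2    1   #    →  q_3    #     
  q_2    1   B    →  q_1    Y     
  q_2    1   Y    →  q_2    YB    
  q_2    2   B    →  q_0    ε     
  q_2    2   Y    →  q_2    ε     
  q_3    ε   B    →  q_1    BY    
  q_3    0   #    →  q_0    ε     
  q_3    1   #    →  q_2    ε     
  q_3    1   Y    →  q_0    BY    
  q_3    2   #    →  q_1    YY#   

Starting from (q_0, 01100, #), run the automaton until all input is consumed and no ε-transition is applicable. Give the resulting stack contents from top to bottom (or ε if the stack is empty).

(q_0, 01100, #) ⊢ (q_1, 1100, #) ⊢ (q_3, 100, B#) ⊢ (q_1, 100, BY#) ⊢ (q_3, 100, YBY#) ⊢ (q_0, 00, BYBY#) ⊢ (q_1, 0, YBY#) ⊢ (q_0, ε, YBY#)
All input consumed in state q_0 with stack YBY#.

YBY#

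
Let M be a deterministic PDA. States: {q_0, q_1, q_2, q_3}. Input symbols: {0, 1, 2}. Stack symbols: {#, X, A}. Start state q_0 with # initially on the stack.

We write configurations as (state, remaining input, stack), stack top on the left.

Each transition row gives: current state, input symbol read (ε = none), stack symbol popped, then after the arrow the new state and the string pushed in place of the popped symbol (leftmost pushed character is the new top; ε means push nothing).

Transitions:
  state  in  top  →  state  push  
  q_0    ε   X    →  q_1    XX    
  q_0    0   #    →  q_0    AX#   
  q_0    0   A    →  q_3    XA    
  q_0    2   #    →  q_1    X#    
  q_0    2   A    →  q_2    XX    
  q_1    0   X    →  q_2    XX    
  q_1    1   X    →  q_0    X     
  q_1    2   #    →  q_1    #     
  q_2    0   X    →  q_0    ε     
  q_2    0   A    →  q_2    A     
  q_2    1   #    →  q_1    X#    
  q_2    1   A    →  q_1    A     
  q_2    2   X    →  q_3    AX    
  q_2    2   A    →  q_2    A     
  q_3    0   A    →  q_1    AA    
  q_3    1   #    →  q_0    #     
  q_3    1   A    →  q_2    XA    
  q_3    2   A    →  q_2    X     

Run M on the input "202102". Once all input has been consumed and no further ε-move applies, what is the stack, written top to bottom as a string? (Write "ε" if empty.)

XXXX#

(q_0, 202102, #)
  read 2, top #: go to q_1, push X# → (q_1, 02102, X#)
  read 0, top X: go to q_2, push XX → (q_2, 2102, XX#)
  read 2, top X: go to q_3, push AX → (q_3, 102, AXX#)
  read 1, top A: go to q_2, push XA → (q_2, 02, XAXX#)
  read 0, top X: go to q_0, push ε → (q_0, 2, AXX#)
  read 2, top A: go to q_2, push XX → (q_2, ε, XXXX#)
All input consumed in state q_2 with stack XXXX#.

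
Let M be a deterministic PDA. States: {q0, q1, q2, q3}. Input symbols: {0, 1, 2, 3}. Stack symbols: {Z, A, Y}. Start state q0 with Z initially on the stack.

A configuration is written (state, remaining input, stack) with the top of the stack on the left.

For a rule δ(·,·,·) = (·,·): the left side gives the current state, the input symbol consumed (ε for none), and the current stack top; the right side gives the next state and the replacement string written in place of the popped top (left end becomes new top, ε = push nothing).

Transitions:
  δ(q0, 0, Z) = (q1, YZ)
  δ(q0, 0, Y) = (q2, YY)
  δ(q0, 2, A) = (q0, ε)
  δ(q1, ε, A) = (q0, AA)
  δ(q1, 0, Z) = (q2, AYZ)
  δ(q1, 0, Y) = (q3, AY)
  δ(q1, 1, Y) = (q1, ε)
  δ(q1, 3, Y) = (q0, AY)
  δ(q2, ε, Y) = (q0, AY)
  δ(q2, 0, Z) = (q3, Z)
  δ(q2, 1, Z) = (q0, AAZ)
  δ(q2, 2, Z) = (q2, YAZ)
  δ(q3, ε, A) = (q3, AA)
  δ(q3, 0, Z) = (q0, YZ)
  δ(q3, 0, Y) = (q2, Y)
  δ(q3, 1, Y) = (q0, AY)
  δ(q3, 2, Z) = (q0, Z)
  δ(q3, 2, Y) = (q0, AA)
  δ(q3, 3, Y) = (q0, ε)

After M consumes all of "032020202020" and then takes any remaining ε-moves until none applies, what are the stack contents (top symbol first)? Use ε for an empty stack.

(q0, 032020202020, Z) ⊢ (q1, 32020202020, YZ) ⊢ (q0, 2020202020, AYZ) ⊢ (q0, 020202020, YZ) ⊢ (q2, 20202020, YYZ) ⊢ (q0, 20202020, AYYZ) ⊢ (q0, 0202020, YYZ) ⊢ (q2, 202020, YYYZ) ⊢ (q0, 202020, AYYYZ) ⊢ (q0, 02020, YYYZ) ⊢ (q2, 2020, YYYYZ) ⊢ (q0, 2020, AYYYYZ) ⊢ (q0, 020, YYYYZ) ⊢ (q2, 20, YYYYYZ) ⊢ (q0, 20, AYYYYYZ) ⊢ (q0, 0, YYYYYZ) ⊢ (q2, ε, YYYYYYZ) ⊢ (q0, ε, AYYYYYYZ)
All input consumed in state q0 with stack AYYYYYYZ.

AYYYYYYZ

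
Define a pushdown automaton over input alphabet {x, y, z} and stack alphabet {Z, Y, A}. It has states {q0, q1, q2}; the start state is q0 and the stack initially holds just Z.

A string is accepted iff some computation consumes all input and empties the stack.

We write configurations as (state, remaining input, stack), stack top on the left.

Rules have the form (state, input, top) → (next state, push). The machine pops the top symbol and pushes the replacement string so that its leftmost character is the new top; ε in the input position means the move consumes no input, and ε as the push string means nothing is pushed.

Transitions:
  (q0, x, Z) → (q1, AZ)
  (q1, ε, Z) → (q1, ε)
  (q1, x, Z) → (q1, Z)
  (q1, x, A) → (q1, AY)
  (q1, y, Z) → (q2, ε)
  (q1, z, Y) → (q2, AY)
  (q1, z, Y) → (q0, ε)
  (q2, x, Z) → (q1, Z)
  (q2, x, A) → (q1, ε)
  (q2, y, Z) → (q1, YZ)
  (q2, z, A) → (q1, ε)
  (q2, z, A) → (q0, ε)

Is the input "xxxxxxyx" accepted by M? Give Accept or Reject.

Reject

No computation consumes all input and empties the stack.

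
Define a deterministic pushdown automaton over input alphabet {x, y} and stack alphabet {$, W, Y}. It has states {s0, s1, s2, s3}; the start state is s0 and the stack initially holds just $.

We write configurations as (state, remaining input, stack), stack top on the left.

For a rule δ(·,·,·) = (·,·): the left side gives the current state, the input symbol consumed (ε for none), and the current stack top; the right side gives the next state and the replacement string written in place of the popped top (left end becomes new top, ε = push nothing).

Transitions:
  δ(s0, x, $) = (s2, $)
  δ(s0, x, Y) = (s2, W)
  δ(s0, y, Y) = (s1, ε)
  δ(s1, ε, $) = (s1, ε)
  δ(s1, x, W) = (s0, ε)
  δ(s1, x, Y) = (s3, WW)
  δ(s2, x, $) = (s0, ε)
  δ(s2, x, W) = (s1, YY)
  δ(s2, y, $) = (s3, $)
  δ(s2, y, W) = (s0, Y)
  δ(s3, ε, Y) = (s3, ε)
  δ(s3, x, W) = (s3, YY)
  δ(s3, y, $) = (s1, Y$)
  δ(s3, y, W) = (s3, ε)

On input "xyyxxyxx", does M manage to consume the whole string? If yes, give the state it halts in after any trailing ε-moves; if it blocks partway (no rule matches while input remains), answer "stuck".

(s0, xyyxxyxx, $)
  read x, top $: go to s2, push $ → (s2, yyxxyxx, $)
  read y, top $: go to s3, push $ → (s3, yxxyxx, $)
  read y, top $: go to s1, push Y$ → (s1, xxyxx, Y$)
  read x, top Y: go to s3, push WW → (s3, xyxx, WW$)
  read x, top W: go to s3, push YY → (s3, yxx, YYW$)
  ε-move, top Y: go to s3, push ε → (s3, yxx, YW$)
  ε-move, top Y: go to s3, push ε → (s3, yxx, W$)
  read y, top W: go to s3, push ε → (s3, xx, $)
No transition for (s3, x, top $); M blocks with input xx remaining.

stuck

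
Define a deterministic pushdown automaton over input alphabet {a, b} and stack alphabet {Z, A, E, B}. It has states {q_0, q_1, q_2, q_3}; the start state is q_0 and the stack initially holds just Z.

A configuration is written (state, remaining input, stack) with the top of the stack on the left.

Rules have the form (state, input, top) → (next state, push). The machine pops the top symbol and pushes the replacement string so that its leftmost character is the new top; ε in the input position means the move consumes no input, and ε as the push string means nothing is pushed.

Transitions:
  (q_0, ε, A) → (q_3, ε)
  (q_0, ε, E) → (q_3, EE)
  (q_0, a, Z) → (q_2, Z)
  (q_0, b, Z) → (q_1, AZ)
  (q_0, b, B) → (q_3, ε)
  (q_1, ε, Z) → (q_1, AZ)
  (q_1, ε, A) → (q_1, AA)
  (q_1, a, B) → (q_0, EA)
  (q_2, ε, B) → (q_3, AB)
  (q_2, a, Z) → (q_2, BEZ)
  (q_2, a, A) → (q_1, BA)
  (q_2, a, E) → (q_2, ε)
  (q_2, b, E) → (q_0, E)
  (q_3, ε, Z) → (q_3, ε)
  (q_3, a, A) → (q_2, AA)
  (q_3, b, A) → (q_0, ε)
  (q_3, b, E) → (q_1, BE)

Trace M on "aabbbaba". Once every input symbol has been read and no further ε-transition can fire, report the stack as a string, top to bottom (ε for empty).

EEAEEAEZ

(q_0, aabbbaba, Z) ⊢ (q_2, abbbaba, Z) ⊢ (q_2, bbbaba, BEZ) ⊢ (q_3, bbbaba, ABEZ) ⊢ (q_0, bbaba, BEZ) ⊢ (q_3, baba, EZ) ⊢ (q_1, aba, BEZ) ⊢ (q_0, ba, EAEZ) ⊢ (q_3, ba, EEAEZ) ⊢ (q_1, a, BEEAEZ) ⊢ (q_0, ε, EAEEAEZ) ⊢ (q_3, ε, EEAEEAEZ)
All input consumed in state q_3 with stack EEAEEAEZ.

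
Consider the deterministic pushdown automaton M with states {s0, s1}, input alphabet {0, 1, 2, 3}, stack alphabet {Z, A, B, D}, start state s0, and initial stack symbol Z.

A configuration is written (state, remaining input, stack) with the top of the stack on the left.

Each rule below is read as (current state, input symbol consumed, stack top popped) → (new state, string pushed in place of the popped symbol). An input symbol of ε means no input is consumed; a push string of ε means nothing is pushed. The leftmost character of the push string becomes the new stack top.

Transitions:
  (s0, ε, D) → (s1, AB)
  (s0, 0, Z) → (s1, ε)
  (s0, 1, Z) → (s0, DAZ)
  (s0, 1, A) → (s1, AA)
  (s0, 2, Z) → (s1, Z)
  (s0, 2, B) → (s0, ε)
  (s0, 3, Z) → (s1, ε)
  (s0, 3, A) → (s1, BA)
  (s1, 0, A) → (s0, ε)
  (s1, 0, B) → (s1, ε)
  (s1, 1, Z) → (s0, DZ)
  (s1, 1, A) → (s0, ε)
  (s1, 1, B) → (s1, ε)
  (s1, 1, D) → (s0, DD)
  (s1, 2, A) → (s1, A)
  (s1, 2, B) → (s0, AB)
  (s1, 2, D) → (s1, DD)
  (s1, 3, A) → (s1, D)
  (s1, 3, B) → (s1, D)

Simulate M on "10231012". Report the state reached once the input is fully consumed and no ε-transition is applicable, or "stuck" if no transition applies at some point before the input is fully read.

(s0, 10231012, Z)
  read 1, top Z: go to s0, push DAZ → (s0, 0231012, DAZ)
  ε-move, top D: go to s1, push AB → (s1, 0231012, ABAZ)
  read 0, top A: go to s0, push ε → (s0, 231012, BAZ)
  read 2, top B: go to s0, push ε → (s0, 31012, AZ)
  read 3, top A: go to s1, push BA → (s1, 1012, BAZ)
  read 1, top B: go to s1, push ε → (s1, 012, AZ)
  read 0, top A: go to s0, push ε → (s0, 12, Z)
  read 1, top Z: go to s0, push DAZ → (s0, 2, DAZ)
  ε-move, top D: go to s1, push AB → (s1, 2, ABAZ)
  read 2, top A: go to s1, push A → (s1, ε, ABAZ)
All input consumed; M is in state s1.

s1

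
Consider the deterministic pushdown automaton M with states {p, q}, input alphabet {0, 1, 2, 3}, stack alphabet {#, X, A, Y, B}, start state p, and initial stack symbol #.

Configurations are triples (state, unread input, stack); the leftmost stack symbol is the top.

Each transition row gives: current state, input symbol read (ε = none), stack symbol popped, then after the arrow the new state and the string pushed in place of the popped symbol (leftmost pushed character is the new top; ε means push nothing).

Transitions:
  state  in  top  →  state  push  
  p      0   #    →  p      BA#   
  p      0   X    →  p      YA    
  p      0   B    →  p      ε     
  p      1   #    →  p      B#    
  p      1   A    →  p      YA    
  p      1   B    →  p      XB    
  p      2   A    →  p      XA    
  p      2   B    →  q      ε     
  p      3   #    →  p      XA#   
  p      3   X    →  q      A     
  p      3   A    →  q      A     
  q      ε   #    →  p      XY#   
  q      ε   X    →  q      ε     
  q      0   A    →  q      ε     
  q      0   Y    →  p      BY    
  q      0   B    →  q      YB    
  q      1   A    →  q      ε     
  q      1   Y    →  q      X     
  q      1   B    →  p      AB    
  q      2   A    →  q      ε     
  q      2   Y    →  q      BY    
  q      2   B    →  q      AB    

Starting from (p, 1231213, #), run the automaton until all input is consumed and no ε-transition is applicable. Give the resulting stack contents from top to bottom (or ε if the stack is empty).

(p, 1231213, #) ⊢ (p, 231213, B#) ⊢ (q, 31213, #) ⊢ (p, 31213, XY#) ⊢ (q, 1213, AY#) ⊢ (q, 213, Y#) ⊢ (q, 13, BY#) ⊢ (p, 3, ABY#) ⊢ (q, ε, ABY#)
All input consumed in state q with stack ABY#.

ABY#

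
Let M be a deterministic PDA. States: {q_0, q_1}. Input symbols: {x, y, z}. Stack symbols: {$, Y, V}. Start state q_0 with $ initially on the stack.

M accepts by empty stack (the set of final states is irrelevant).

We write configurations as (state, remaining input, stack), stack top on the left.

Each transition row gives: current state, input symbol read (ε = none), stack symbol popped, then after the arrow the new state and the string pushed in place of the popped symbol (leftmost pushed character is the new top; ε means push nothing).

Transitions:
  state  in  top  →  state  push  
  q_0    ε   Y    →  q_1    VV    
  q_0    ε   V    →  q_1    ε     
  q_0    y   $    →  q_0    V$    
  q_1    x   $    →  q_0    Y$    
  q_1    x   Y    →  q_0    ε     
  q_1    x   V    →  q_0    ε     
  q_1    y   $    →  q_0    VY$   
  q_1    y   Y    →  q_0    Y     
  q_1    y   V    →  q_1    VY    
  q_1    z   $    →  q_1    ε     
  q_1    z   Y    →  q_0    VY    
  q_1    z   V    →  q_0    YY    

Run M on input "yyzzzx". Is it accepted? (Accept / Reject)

(q_0, yyzzzx, $) ⊢ (q_0, yzzzx, V$) ⊢ (q_1, yzzzx, $) ⊢ (q_0, zzzx, VY$) ⊢ (q_1, zzzx, Y$) ⊢ (q_0, zzx, VY$) ⊢ (q_1, zzx, Y$) ⊢ (q_0, zx, VY$) ⊢ (q_1, zx, Y$) ⊢ (q_0, x, VY$) ⊢ (q_1, x, Y$) ⊢ (q_0, ε, $)
All input consumed; stack is $, not empty, and no further ε-move applies.

Reject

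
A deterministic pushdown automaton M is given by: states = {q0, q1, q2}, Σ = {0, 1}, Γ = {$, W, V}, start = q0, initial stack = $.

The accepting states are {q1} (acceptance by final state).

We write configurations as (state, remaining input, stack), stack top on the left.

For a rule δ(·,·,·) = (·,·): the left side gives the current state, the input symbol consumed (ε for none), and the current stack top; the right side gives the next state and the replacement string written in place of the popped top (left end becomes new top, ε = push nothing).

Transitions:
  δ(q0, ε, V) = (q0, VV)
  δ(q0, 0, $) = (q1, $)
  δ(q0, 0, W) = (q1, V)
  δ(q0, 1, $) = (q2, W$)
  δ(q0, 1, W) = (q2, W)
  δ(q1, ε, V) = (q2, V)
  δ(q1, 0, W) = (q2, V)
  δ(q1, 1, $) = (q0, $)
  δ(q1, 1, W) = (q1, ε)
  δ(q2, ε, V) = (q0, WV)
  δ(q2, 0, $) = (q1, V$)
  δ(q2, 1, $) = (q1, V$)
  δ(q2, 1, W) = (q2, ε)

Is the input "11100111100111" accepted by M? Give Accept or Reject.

(q0, 11100111100111, $)
  read 1, top $: go to q2, push W$ → (q2, 1100111100111, W$)
  read 1, top W: go to q2, push ε → (q2, 100111100111, $)
  read 1, top $: go to q1, push V$ → (q1, 00111100111, V$)
  ε-move, top V: go to q2, push V → (q2, 00111100111, V$)
  ε-move, top V: go to q0, push WV → (q0, 00111100111, WV$)
  read 0, top W: go to q1, push V → (q1, 0111100111, VV$)
  ε-move, top V: go to q2, push V → (q2, 0111100111, VV$)
  ε-move, top V: go to q0, push WV → (q0, 0111100111, WVV$)
  read 0, top W: go to q1, push V → (q1, 111100111, VVV$)
  ε-move, top V: go to q2, push V → (q2, 111100111, VVV$)
  ε-move, top V: go to q0, push WV → (q0, 111100111, WVVV$)
  read 1, top W: go to q2, push W → (q2, 11100111, WVVV$)
  read 1, top W: go to q2, push ε → (q2, 1100111, VVV$)
  ε-move, top V: go to q0, push WV → (q0, 1100111, WVVV$)
  read 1, top W: go to q2, push W → (q2, 100111, WVVV$)
  read 1, top W: go to q2, push ε → (q2, 00111, VVV$)
  ε-move, top V: go to q0, push WV → (q0, 00111, WVVV$)
  read 0, top W: go to q1, push V → (q1, 0111, VVVV$)
  ε-move, top V: go to q2, push V → (q2, 0111, VVVV$)
  ε-move, top V: go to q0, push WV → (q0, 0111, WVVVV$)
  read 0, top W: go to q1, push V → (q1, 111, VVVVV$)
  ε-move, top V: go to q2, push V → (q2, 111, VVVVV$)
  ε-move, top V: go to q0, push WV → (q0, 111, WVVVVV$)
  read 1, top W: go to q2, push W → (q2, 11, WVVVVV$)
  read 1, top W: go to q2, push ε → (q2, 1, VVVVV$)
  ε-move, top V: go to q0, push WV → (q0, 1, WVVVVV$)
  read 1, top W: go to q2, push W → (q2, ε, WVVVVV$)
All input consumed; state q2 ∉ F and no further ε-move applies.

Reject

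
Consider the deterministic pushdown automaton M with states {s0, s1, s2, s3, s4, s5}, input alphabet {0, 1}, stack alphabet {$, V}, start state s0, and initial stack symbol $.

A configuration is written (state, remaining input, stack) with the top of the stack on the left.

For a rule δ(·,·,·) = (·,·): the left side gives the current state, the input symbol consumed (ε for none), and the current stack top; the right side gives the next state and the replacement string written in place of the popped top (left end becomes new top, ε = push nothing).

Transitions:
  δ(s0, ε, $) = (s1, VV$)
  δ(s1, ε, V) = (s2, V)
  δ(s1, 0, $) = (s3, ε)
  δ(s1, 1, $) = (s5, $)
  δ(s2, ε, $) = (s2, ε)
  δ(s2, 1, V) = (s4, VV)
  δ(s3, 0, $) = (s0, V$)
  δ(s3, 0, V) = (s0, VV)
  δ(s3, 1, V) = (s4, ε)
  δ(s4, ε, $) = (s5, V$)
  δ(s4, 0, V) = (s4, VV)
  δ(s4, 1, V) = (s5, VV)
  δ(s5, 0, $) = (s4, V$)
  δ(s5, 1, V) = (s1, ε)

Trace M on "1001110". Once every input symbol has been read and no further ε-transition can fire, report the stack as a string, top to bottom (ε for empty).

VVVVVVV$

(s0, 1001110, $)
  ε-move, top $: go to s1, push VV$ → (s1, 1001110, VV$)
  ε-move, top V: go to s2, push V → (s2, 1001110, VV$)
  read 1, top V: go to s4, push VV → (s4, 001110, VVV$)
  read 0, top V: go to s4, push VV → (s4, 01110, VVVV$)
  read 0, top V: go to s4, push VV → (s4, 1110, VVVVV$)
  read 1, top V: go to s5, push VV → (s5, 110, VVVVVV$)
  read 1, top V: go to s1, push ε → (s1, 10, VVVVV$)
  ε-move, top V: go to s2, push V → (s2, 10, VVVVV$)
  read 1, top V: go to s4, push VV → (s4, 0, VVVVVV$)
  read 0, top V: go to s4, push VV → (s4, ε, VVVVVVV$)
All input consumed in state s4 with stack VVVVVVV$.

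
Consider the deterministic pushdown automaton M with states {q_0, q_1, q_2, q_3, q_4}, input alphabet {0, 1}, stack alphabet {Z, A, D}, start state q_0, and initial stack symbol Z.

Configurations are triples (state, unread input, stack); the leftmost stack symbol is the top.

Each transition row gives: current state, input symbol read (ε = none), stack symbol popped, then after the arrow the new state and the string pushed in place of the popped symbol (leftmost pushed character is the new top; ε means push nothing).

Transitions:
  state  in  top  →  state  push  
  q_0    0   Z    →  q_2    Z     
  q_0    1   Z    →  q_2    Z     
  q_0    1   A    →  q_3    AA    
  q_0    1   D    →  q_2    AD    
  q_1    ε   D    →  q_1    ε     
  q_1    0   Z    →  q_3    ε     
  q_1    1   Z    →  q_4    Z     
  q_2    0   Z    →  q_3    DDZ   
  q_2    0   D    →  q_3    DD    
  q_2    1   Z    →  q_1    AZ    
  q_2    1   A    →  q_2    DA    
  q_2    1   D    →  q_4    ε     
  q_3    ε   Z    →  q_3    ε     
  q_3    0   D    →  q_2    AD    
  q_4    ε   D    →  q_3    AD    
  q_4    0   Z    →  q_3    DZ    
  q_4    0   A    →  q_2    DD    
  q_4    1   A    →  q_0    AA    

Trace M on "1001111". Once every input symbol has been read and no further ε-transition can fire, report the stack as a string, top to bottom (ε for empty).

(q_0, 1001111, Z) ⊢ (q_2, 001111, Z) ⊢ (q_3, 01111, DDZ) ⊢ (q_2, 1111, ADDZ) ⊢ (q_2, 111, DADDZ) ⊢ (q_4, 11, ADDZ) ⊢ (q_0, 1, AADDZ) ⊢ (q_3, ε, AAADDZ)
All input consumed in state q_3 with stack AAADDZ.

AAADDZ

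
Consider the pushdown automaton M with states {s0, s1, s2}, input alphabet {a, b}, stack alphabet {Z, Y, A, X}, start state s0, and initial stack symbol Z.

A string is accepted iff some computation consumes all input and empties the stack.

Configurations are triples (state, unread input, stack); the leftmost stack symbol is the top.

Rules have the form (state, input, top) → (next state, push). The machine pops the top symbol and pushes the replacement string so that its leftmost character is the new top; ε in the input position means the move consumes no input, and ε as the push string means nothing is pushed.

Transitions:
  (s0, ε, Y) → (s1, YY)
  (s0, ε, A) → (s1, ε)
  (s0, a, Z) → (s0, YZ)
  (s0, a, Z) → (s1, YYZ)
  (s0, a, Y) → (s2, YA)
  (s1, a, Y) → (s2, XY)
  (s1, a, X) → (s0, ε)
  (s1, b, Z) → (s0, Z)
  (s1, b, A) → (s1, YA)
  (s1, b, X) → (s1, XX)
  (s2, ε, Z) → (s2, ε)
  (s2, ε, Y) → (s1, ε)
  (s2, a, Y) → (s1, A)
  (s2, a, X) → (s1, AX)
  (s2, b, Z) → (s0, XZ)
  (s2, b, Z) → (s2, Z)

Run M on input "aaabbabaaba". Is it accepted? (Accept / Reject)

No computation consumes all input and empties the stack.

Reject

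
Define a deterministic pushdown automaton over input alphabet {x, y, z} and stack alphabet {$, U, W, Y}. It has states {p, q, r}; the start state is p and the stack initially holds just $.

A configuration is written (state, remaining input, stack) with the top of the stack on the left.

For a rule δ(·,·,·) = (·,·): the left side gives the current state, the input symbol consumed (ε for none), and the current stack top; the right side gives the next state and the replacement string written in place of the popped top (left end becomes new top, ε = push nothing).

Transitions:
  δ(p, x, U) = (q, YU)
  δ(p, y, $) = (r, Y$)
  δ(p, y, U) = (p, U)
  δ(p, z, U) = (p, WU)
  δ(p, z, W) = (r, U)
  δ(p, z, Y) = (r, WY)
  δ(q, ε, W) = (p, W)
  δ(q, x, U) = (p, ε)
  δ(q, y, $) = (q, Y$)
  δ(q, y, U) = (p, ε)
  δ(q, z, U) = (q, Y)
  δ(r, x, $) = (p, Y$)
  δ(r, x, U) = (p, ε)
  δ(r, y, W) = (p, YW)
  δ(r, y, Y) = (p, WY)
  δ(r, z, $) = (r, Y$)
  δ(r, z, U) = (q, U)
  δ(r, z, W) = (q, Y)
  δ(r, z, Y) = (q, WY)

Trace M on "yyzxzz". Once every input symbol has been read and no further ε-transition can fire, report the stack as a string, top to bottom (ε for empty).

(p, yyzxzz, $)
  read y, top $: go to r, push Y$ → (r, yzxzz, Y$)
  read y, top Y: go to p, push WY → (p, zxzz, WY$)
  read z, top W: go to r, push U → (r, xzz, UY$)
  read x, top U: go to p, push ε → (p, zz, Y$)
  read z, top Y: go to r, push WY → (r, z, WY$)
  read z, top W: go to q, push Y → (q, ε, YY$)
All input consumed in state q with stack YY$.

YY$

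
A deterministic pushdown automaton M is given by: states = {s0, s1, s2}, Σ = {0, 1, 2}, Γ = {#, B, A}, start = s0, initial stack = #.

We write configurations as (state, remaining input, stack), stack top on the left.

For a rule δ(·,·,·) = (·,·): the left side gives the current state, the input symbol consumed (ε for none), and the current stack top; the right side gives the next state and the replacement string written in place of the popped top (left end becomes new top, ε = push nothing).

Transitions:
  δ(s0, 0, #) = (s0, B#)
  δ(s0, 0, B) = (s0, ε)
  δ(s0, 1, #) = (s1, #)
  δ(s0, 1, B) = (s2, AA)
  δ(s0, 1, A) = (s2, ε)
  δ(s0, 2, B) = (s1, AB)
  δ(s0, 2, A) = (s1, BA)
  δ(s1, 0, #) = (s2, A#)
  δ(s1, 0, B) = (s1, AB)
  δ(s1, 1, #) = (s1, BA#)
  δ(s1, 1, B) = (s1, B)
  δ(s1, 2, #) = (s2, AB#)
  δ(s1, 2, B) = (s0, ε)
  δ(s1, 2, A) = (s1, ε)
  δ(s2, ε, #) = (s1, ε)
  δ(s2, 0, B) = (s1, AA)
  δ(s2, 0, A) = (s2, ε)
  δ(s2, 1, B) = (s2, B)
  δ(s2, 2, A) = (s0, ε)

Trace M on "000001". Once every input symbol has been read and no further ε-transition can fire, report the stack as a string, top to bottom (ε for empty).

AA#

(s0, 000001, #) ⊢ (s0, 00001, B#) ⊢ (s0, 0001, #) ⊢ (s0, 001, B#) ⊢ (s0, 01, #) ⊢ (s0, 1, B#) ⊢ (s2, ε, AA#)
All input consumed in state s2 with stack AA#.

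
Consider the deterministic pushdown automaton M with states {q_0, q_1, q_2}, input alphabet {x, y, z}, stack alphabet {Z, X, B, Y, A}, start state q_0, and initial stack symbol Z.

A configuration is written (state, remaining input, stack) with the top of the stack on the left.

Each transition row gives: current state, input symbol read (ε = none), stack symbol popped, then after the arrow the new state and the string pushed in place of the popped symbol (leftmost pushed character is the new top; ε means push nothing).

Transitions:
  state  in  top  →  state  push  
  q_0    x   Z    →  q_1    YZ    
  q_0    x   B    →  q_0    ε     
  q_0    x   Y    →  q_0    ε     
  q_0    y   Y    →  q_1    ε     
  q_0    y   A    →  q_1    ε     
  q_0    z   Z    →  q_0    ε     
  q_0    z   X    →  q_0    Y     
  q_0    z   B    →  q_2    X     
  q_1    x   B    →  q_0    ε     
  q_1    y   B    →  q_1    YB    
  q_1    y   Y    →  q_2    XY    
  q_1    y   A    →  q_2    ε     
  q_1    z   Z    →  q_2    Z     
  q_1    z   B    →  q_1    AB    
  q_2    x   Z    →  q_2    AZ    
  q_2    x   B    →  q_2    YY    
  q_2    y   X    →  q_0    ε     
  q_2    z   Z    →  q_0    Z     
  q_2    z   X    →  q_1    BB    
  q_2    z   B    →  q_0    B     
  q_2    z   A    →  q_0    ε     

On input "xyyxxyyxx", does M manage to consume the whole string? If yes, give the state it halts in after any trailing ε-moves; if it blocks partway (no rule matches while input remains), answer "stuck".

q_1

(q_0, xyyxxyyxx, Z) ⊢ (q_1, yyxxyyxx, YZ) ⊢ (q_2, yxxyyxx, XYZ) ⊢ (q_0, xxyyxx, YZ) ⊢ (q_0, xyyxx, Z) ⊢ (q_1, yyxx, YZ) ⊢ (q_2, yxx, XYZ) ⊢ (q_0, xx, YZ) ⊢ (q_0, x, Z) ⊢ (q_1, ε, YZ)
All input consumed; M is in state q_1.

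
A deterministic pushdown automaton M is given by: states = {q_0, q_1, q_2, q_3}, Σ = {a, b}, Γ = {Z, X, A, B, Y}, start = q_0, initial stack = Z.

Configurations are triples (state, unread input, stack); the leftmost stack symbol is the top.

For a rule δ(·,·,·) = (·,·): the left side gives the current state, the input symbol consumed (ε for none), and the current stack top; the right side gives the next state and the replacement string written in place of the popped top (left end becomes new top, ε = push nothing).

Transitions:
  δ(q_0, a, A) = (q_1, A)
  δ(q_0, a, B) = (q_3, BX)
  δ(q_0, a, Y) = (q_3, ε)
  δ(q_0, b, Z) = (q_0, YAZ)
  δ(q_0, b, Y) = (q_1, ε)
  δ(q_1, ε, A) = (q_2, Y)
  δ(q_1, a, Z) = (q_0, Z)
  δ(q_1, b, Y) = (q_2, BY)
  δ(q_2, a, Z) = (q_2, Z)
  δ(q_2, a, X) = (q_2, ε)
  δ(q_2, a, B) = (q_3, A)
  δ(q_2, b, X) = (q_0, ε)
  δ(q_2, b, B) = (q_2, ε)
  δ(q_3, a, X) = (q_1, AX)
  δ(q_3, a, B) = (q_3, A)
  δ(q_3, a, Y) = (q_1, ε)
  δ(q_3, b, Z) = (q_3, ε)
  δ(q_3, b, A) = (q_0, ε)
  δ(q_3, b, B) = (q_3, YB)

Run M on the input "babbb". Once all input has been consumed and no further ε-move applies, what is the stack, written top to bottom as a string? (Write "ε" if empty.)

YZ

(q_0, babbb, Z) ⊢ (q_0, abbb, YAZ) ⊢ (q_3, bbb, AZ) ⊢ (q_0, bb, Z) ⊢ (q_0, b, YAZ) ⊢ (q_1, ε, AZ) ⊢ (q_2, ε, YZ)
All input consumed in state q_2 with stack YZ.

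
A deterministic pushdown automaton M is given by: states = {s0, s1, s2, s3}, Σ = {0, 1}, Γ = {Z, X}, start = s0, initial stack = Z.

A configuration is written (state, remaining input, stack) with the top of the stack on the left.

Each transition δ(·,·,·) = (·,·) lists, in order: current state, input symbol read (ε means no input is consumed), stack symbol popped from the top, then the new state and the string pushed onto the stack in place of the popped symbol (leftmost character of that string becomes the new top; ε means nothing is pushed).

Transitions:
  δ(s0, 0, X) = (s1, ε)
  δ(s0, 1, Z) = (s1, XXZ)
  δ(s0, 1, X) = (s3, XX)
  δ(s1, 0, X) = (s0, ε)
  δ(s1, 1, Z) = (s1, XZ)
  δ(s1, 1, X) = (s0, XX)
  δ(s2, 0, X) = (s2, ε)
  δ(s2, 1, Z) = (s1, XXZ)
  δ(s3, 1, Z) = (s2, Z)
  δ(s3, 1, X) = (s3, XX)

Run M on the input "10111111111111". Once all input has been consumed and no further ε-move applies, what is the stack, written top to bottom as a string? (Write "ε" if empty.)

(s0, 10111111111111, Z)
  read 1, top Z: go to s1, push XXZ → (s1, 0111111111111, XXZ)
  read 0, top X: go to s0, push ε → (s0, 111111111111, XZ)
  read 1, top X: go to s3, push XX → (s3, 11111111111, XXZ)
  read 1, top X: go to s3, push XX → (s3, 1111111111, XXXZ)
  read 1, top X: go to s3, push XX → (s3, 111111111, XXXXZ)
  read 1, top X: go to s3, push XX → (s3, 11111111, XXXXXZ)
  read 1, top X: go to s3, push XX → (s3, 1111111, XXXXXXZ)
  read 1, top X: go to s3, push XX → (s3, 111111, XXXXXXXZ)
  read 1, top X: go to s3, push XX → (s3, 11111, XXXXXXXXZ)
  read 1, top X: go to s3, push XX → (s3, 1111, XXXXXXXXXZ)
  read 1, top X: go to s3, push XX → (s3, 111, XXXXXXXXXXZ)
  read 1, top X: go to s3, push XX → (s3, 11, XXXXXXXXXXXZ)
  read 1, top X: go to s3, push XX → (s3, 1, XXXXXXXXXXXXZ)
  read 1, top X: go to s3, push XX → (s3, ε, XXXXXXXXXXXXXZ)
All input consumed in state s3 with stack XXXXXXXXXXXXXZ.

XXXXXXXXXXXXXZ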